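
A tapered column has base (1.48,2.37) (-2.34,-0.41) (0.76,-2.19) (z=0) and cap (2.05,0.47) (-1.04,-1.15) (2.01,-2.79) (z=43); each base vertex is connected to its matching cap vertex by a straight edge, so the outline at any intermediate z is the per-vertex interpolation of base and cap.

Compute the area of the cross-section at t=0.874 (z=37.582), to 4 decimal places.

Cross-section at t=0.874: each vertex is (1-t)·p0[i] + t·p1[i].
  v1: (1-0.874)·(1.48,2.37) + 0.874·(2.05,0.47) = (1.9782,0.7094)
  v2: (1-0.874)·(-2.34,-0.41) + 0.874·(-1.04,-1.15) = (-1.2038,-1.0568)
  v3: (1-0.874)·(0.76,-2.19) + 0.874·(2.01,-2.79) = (1.8525,-2.7144)
Shoelace sum Σ(x_i·y_{i+1} − x_{i+1}·y_i):
  i=1: 1.9782·-1.0568 − -1.2038·0.7094 = -1.2365 (running -1.2365)
  i=2: -1.2038·-2.7144 − 1.8525·-1.0568 = +5.2252 (running +3.9888)
  i=3: 1.8525·0.7094 − 1.9782·-2.7144 = +6.6837 (running +10.6725)
Area = |Σ|/2 = |10.6725|/2 = 5.3362

Area at t=0.874: 5.3362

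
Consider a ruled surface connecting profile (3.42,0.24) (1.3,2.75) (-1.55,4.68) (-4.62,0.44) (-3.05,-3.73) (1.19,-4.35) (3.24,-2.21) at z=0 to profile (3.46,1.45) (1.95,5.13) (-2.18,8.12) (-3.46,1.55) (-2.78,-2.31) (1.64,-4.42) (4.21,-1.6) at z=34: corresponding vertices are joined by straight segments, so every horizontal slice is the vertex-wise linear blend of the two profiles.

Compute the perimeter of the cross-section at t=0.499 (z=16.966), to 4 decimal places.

Perimeter at t=0.499: 28.5421

Cross-section at t=0.499: each vertex is (1-t)·p0[i] + t·p1[i].
  v1: (1-0.499)·(3.42,0.24) + 0.499·(3.46,1.45) = (3.4400,0.8438)
  v2: (1-0.499)·(1.3,2.75) + 0.499·(1.95,5.13) = (1.6243,3.9376)
  v3: (1-0.499)·(-1.55,4.68) + 0.499·(-2.18,8.12) = (-1.8644,6.3966)
  v4: (1-0.499)·(-4.62,0.44) + 0.499·(-3.46,1.55) = (-4.0412,0.9939)
  v5: (1-0.499)·(-3.05,-3.73) + 0.499·(-2.78,-2.31) = (-2.9153,-3.0214)
  v6: (1-0.499)·(1.19,-4.35) + 0.499·(1.64,-4.42) = (1.4145,-4.3849)
  v7: (1-0.499)·(3.24,-2.21) + 0.499·(4.21,-1.6) = (3.7240,-1.9056)
Perimeter = Σ |v_{i+1} − v_i|:
  edge 1→2: √(-1.8156² + 3.0938²) = 3.5872 (running 3.5872)
  edge 2→3: √(-3.4887² + 2.4589²) = 4.2682 (running 7.8554)
  edge 3→4: √(-2.1768² + -5.4027²) = 5.8247 (running 13.6801)
  edge 4→5: √(1.1259² + -4.0153²) = 4.1702 (running 17.8503)
  edge 5→6: √(4.3298² + -1.3635²) = 4.5394 (running 22.3898)
  edge 6→7: √(2.3095² + 2.4793²) = 3.3883 (running 25.7781)
  edge 7→1: √(-0.2841² + 2.7494²) = 2.7640 (running 28.5421)
Perimeter = 28.5421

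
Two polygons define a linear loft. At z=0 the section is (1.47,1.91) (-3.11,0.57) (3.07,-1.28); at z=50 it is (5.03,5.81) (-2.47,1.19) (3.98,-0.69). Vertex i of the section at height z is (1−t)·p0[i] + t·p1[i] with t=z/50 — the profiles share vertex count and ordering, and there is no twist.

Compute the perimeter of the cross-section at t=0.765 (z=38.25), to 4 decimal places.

Cross-section at t=0.765: each vertex is (1-t)·p0[i] + t·p1[i].
  v1: (1-0.765)·(1.47,1.91) + 0.765·(5.03,5.81) = (4.1934,4.8935)
  v2: (1-0.765)·(-3.11,0.57) + 0.765·(-2.47,1.19) = (-2.6204,1.0443)
  v3: (1-0.765)·(3.07,-1.28) + 0.765·(3.98,-0.69) = (3.7662,-0.8286)
Perimeter = Σ |v_{i+1} − v_i|:
  edge 1→2: √(-6.8138² + -3.8492²) = 7.8259 (running 7.8259)
  edge 2→3: √(6.3865² + -1.8729²) = 6.6555 (running 14.4814)
  edge 3→1: √(0.4273² + 5.7222²) = 5.7381 (running 20.2195)
Perimeter = 20.2195

Perimeter at t=0.765: 20.2195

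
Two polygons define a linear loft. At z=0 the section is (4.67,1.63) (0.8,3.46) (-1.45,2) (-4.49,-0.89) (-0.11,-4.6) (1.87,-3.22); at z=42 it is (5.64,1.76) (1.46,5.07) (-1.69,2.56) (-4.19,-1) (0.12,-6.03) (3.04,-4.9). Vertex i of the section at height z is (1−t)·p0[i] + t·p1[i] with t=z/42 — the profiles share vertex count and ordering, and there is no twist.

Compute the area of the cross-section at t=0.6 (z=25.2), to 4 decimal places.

Cross-section at t=0.6: each vertex is (1-t)·p0[i] + t·p1[i].
  v1: (1-0.6)·(4.67,1.63) + 0.6·(5.64,1.76) = (5.2520,1.7080)
  v2: (1-0.6)·(0.8,3.46) + 0.6·(1.46,5.07) = (1.1960,4.4260)
  v3: (1-0.6)·(-1.45,2) + 0.6·(-1.69,2.56) = (-1.5940,2.3360)
  v4: (1-0.6)·(-4.49,-0.89) + 0.6·(-4.19,-1) = (-4.3100,-0.9560)
  v5: (1-0.6)·(-0.11,-4.6) + 0.6·(0.12,-6.03) = (0.0280,-5.4580)
  v6: (1-0.6)·(1.87,-3.22) + 0.6·(3.04,-4.9) = (2.5720,-4.2280)
Shoelace sum Σ(x_i·y_{i+1} − x_{i+1}·y_i):
  i=1: 5.2520·4.4260 − 1.1960·1.7080 = +21.2026 (running +21.2026)
  i=2: 1.1960·2.3360 − -1.5940·4.4260 = +9.8489 (running +31.0515)
  i=3: -1.5940·-0.9560 − -4.3100·2.3360 = +11.5920 (running +42.6435)
  i=4: -4.3100·-5.4580 − 0.0280·-0.9560 = +23.5507 (running +66.1943)
  i=5: 0.0280·-4.2280 − 2.5720·-5.4580 = +13.9196 (running +80.1138)
  i=6: 2.5720·1.7080 − 5.2520·-4.2280 = +26.5984 (running +106.7123)
Area = |Σ|/2 = |106.7123|/2 = 53.3561

Area at t=0.6: 53.3561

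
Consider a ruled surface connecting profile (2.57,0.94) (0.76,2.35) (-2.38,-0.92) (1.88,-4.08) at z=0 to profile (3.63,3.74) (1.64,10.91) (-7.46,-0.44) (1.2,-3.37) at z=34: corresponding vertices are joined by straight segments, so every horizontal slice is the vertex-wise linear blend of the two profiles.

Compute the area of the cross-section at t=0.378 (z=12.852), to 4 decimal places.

Area at t=0.378: 34.8892

Cross-section at t=0.378: each vertex is (1-t)·p0[i] + t·p1[i].
  v1: (1-0.378)·(2.57,0.94) + 0.378·(3.63,3.74) = (2.9707,1.9984)
  v2: (1-0.378)·(0.76,2.35) + 0.378·(1.64,10.91) = (1.0926,5.5857)
  v3: (1-0.378)·(-2.38,-0.92) + 0.378·(-7.46,-0.44) = (-4.3002,-0.7386)
  v4: (1-0.378)·(1.88,-4.08) + 0.378·(1.2,-3.37) = (1.6230,-3.8116)
Shoelace sum Σ(x_i·y_{i+1} − x_{i+1}·y_i):
  i=1: 2.9707·5.5857 − 1.0926·1.9984 = +14.4097 (running +14.4097)
  i=2: 1.0926·-0.7386 − -4.3002·5.5857 = +23.2128 (running +37.6225)
  i=3: -4.3002·-3.8116 − 1.6230·-0.7386 = +17.5895 (running +55.2121)
  i=4: 1.6230·1.9984 − 2.9707·-3.8116 = +14.5664 (running +69.7785)
Area = |Σ|/2 = |69.7785|/2 = 34.8892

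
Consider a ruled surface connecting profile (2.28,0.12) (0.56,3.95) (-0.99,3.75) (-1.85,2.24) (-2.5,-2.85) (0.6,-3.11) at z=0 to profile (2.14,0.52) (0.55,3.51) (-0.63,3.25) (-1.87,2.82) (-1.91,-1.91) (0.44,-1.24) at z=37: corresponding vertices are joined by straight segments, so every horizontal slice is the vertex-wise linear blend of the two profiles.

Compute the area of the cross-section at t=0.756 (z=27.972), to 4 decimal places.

Area at t=0.756: 17.1741

Cross-section at t=0.756: each vertex is (1-t)·p0[i] + t·p1[i].
  v1: (1-0.756)·(2.28,0.12) + 0.756·(2.14,0.52) = (2.1742,0.4224)
  v2: (1-0.756)·(0.56,3.95) + 0.756·(0.55,3.51) = (0.5524,3.6174)
  v3: (1-0.756)·(-0.99,3.75) + 0.756·(-0.63,3.25) = (-0.7178,3.3720)
  v4: (1-0.756)·(-1.85,2.24) + 0.756·(-1.87,2.82) = (-1.8651,2.6785)
  v5: (1-0.756)·(-2.5,-2.85) + 0.756·(-1.91,-1.91) = (-2.0540,-2.1394)
  v6: (1-0.756)·(0.6,-3.11) + 0.756·(0.44,-1.24) = (0.4790,-1.6963)
Shoelace sum Σ(x_i·y_{i+1} − x_{i+1}·y_i):
  i=1: 2.1742·3.6174 − 0.5524·0.4224 = +7.6314 (running +7.6314)
  i=2: 0.5524·3.3720 − -0.7178·3.6174 = +4.4595 (running +12.0909)
  i=3: -0.7178·2.6785 − -1.8651·3.3720 = +4.3665 (running +16.4573)
  i=4: -1.8651·-2.1394 − -2.0540·2.6785 = +9.4917 (running +25.9490)
  i=5: -2.0540·-1.6963 − 0.4790·-2.1394 = +4.5089 (running +30.4579)
  i=6: 0.4790·0.4224 − 2.1742·-1.6963 = +3.8903 (running +34.3483)
Area = |Σ|/2 = |34.3483|/2 = 17.1741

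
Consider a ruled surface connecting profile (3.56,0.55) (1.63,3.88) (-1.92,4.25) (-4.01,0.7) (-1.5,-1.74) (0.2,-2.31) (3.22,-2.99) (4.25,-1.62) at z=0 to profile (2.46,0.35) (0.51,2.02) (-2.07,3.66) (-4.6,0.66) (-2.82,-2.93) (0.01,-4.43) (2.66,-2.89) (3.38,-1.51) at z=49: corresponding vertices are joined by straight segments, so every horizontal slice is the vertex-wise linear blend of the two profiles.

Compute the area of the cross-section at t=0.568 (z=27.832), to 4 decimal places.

Cross-section at t=0.568: each vertex is (1-t)·p0[i] + t·p1[i].
  v1: (1-0.568)·(3.56,0.55) + 0.568·(2.46,0.35) = (2.9352,0.4364)
  v2: (1-0.568)·(1.63,3.88) + 0.568·(0.51,2.02) = (0.9938,2.8235)
  v3: (1-0.568)·(-1.92,4.25) + 0.568·(-2.07,3.66) = (-2.0052,3.9149)
  v4: (1-0.568)·(-4.01,0.7) + 0.568·(-4.6,0.66) = (-4.3451,0.6773)
  v5: (1-0.568)·(-1.5,-1.74) + 0.568·(-2.82,-2.93) = (-2.2498,-2.4159)
  v6: (1-0.568)·(0.2,-2.31) + 0.568·(0.01,-4.43) = (0.0921,-3.5142)
  v7: (1-0.568)·(3.22,-2.99) + 0.568·(2.66,-2.89) = (2.9019,-2.9332)
  v8: (1-0.568)·(4.25,-1.62) + 0.568·(3.38,-1.51) = (3.7558,-1.5575)
Shoelace sum Σ(x_i·y_{i+1} − x_{i+1}·y_i):
  i=1: 2.9352·2.8235 − 0.9938·0.4364 = +7.8539 (running +7.8539)
  i=2: 0.9938·3.9149 − -2.0052·2.8235 = +9.5525 (running +17.4064)
  i=3: -2.0052·0.6773 − -4.3451·3.9149 = +15.6525 (running +33.0589)
  i=4: -4.3451·-2.4159 − -2.2498·0.6773 = +12.0212 (running +45.0801)
  i=5: -2.2498·-3.5142 − 0.0921·-2.4159 = +8.1285 (running +53.2086)
  i=6: 0.0921·-2.9332 − 2.9019·-3.5142 = +9.9277 (running +63.1363)
  i=7: 2.9019·-1.5575 − 3.7558·-2.9332 = +6.4968 (running +69.6331)
  i=8: 3.7558·0.4364 − 2.9352·-1.5575 = +6.2107 (running +75.8438)
Area = |Σ|/2 = |75.8438|/2 = 37.9219

Area at t=0.568: 37.9219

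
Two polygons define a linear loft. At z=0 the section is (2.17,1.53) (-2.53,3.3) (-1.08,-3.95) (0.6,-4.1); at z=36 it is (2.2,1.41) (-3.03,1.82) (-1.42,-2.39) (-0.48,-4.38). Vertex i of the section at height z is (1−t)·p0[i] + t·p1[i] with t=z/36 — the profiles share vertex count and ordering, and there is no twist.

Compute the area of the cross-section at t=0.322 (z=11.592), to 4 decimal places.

Cross-section at t=0.322: each vertex is (1-t)·p0[i] + t·p1[i].
  v1: (1-0.322)·(2.17,1.53) + 0.322·(2.2,1.41) = (2.1797,1.4914)
  v2: (1-0.322)·(-2.53,3.3) + 0.322·(-3.03,1.82) = (-2.6910,2.8234)
  v3: (1-0.322)·(-1.08,-3.95) + 0.322·(-1.42,-2.39) = (-1.1895,-3.4477)
  v4: (1-0.322)·(0.6,-4.1) + 0.322·(-0.48,-4.38) = (0.2522,-4.1902)
Shoelace sum Σ(x_i·y_{i+1} − x_{i+1}·y_i):
  i=1: 2.1797·2.8234 − -2.6910·1.4914 = +10.1674 (running +10.1674)
  i=2: -2.6910·-3.4477 − -1.1895·2.8234 = +12.6361 (running +22.8035)
  i=3: -1.1895·-4.1902 − 0.2522·-3.4477 = +5.8538 (running +28.6573)
  i=4: 0.2522·1.4914 − 2.1797·-4.1902 = +9.5093 (running +38.1666)
Area = |Σ|/2 = |38.1666|/2 = 19.0833

Area at t=0.322: 19.0833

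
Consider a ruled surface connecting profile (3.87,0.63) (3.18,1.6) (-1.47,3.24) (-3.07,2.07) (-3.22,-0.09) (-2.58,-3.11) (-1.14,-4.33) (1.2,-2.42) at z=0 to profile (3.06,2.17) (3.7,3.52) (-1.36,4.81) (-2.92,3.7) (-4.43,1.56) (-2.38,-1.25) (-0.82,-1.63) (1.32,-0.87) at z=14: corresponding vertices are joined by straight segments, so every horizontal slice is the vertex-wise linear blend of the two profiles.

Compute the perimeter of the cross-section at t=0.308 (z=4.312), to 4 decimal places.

Perimeter at t=0.308: 21.8618

Cross-section at t=0.308: each vertex is (1-t)·p0[i] + t·p1[i].
  v1: (1-0.308)·(3.87,0.63) + 0.308·(3.06,2.17) = (3.6205,1.1043)
  v2: (1-0.308)·(3.18,1.6) + 0.308·(3.7,3.52) = (3.3402,2.1914)
  v3: (1-0.308)·(-1.47,3.24) + 0.308·(-1.36,4.81) = (-1.4361,3.7236)
  v4: (1-0.308)·(-3.07,2.07) + 0.308·(-2.92,3.7) = (-3.0238,2.5720)
  v5: (1-0.308)·(-3.22,-0.09) + 0.308·(-4.43,1.56) = (-3.5927,0.4182)
  v6: (1-0.308)·(-2.58,-3.11) + 0.308·(-2.38,-1.25) = (-2.5184,-2.5371)
  v7: (1-0.308)·(-1.14,-4.33) + 0.308·(-0.82,-1.63) = (-1.0414,-3.4984)
  v8: (1-0.308)·(1.2,-2.42) + 0.308·(1.32,-0.87) = (1.2370,-1.9426)
Perimeter = Σ |v_{i+1} − v_i|:
  edge 1→2: √(-0.2804² + 1.0870²) = 1.1226 (running 1.1226)
  edge 2→3: √(-4.7763² + 1.5322²) = 5.0160 (running 6.1386)
  edge 3→4: √(-1.5877² + -1.1515²) = 1.9613 (running 8.0999)
  edge 4→5: √(-0.5689² + -2.1538²) = 2.2277 (running 10.3276)
  edge 5→6: √(1.0743² + -2.9553²) = 3.1445 (running 13.4722)
  edge 6→7: √(1.4770² + -0.9613²) = 1.7622 (running 15.2344)
  edge 7→8: √(2.2784² + 1.5558²) = 2.7589 (running 17.9933)
  edge 8→1: √(2.3836² + 3.0469²) = 3.8685 (running 21.8618)
Perimeter = 21.8618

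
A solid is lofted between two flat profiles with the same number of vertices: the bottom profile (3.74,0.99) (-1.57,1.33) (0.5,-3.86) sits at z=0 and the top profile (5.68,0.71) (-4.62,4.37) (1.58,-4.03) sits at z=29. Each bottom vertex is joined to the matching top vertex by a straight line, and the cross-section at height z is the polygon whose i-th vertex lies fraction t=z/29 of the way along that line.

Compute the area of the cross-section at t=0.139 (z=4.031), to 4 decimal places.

Area at t=0.139: 15.8592

Cross-section at t=0.139: each vertex is (1-t)·p0[i] + t·p1[i].
  v1: (1-0.139)·(3.74,0.99) + 0.139·(5.68,0.71) = (4.0097,0.9511)
  v2: (1-0.139)·(-1.57,1.33) + 0.139·(-4.62,4.37) = (-1.9940,1.7526)
  v3: (1-0.139)·(0.5,-3.86) + 0.139·(1.58,-4.03) = (0.6501,-3.8836)
Shoelace sum Σ(x_i·y_{i+1} − x_{i+1}·y_i):
  i=1: 4.0097·1.7526 − -1.9940·0.9511 = +8.9236 (running +8.9236)
  i=2: -1.9940·-3.8836 − 0.6501·1.7526 = +6.6044 (running +15.5280)
  i=3: 0.6501·0.9511 − 4.0097·-3.8836 = +16.1904 (running +31.7183)
Area = |Σ|/2 = |31.7183|/2 = 15.8592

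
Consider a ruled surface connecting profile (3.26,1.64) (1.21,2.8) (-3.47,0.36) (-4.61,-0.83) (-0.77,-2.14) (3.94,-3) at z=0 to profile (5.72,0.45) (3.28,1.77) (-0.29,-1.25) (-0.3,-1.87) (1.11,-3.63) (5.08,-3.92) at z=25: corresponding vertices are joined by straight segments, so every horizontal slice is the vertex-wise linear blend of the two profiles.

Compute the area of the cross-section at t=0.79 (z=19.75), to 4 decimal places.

Cross-section at t=0.79: each vertex is (1-t)·p0[i] + t·p1[i].
  v1: (1-0.79)·(3.26,1.64) + 0.79·(5.72,0.45) = (5.2034,0.6999)
  v2: (1-0.79)·(1.21,2.8) + 0.79·(3.28,1.77) = (2.8453,1.9863)
  v3: (1-0.79)·(-3.47,0.36) + 0.79·(-0.29,-1.25) = (-0.9578,-0.9119)
  v4: (1-0.79)·(-4.61,-0.83) + 0.79·(-0.3,-1.87) = (-1.2051,-1.6516)
  v5: (1-0.79)·(-0.77,-2.14) + 0.79·(1.11,-3.63) = (0.7152,-3.3171)
  v6: (1-0.79)·(3.94,-3) + 0.79·(5.08,-3.92) = (4.8406,-3.7268)
Shoelace sum Σ(x_i·y_{i+1} − x_{i+1}·y_i):
  i=1: 5.2034·1.9863 − 2.8453·0.6999 = +8.3441 (running +8.3441)
  i=2: 2.8453·-0.9119 − -0.9578·1.9863 = -0.6922 (running +7.6519)
  i=3: -0.9578·-1.6516 − -1.2051·-0.9119 = +0.4830 (running +8.1349)
  i=4: -1.2051·-3.3171 − 0.7152·-1.6516 = +5.1787 (running +13.3136)
  i=5: 0.7152·-3.7268 − 4.8406·-3.3171 = +13.3913 (running +26.7049)
  i=6: 4.8406·0.6999 − 5.2034·-3.7268 = +22.7800 (running +49.4849)
Area = |Σ|/2 = |49.4849|/2 = 24.7424

Area at t=0.79: 24.7424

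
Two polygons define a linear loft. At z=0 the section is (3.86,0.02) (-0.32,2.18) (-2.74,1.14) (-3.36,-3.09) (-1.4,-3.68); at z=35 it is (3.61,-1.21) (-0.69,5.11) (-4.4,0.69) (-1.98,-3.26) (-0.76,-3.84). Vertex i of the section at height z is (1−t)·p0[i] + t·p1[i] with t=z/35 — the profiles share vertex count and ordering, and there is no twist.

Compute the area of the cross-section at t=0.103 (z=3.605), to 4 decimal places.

Area at t=0.103: 25.4701

Cross-section at t=0.103: each vertex is (1-t)·p0[i] + t·p1[i].
  v1: (1-0.103)·(3.86,0.02) + 0.103·(3.61,-1.21) = (3.8342,-0.1067)
  v2: (1-0.103)·(-0.32,2.18) + 0.103·(-0.69,5.11) = (-0.3581,2.4818)
  v3: (1-0.103)·(-2.74,1.14) + 0.103·(-4.4,0.69) = (-2.9110,1.0937)
  v4: (1-0.103)·(-3.36,-3.09) + 0.103·(-1.98,-3.26) = (-3.2179,-3.1075)
  v5: (1-0.103)·(-1.4,-3.68) + 0.103·(-0.76,-3.84) = (-1.3341,-3.6965)
Shoelace sum Σ(x_i·y_{i+1} − x_{i+1}·y_i):
  i=1: 3.8342·2.4818 − -0.3581·-0.1067 = +9.4776 (running +9.4776)
  i=2: -0.3581·1.0937 − -2.9110·2.4818 = +6.8328 (running +16.3104)
  i=3: -2.9110·-3.1075 − -3.2179·1.0937 = +12.5651 (running +28.8755)
  i=4: -3.2179·-3.6965 − -1.3341·-3.1075 = +7.7491 (running +36.6246)
  i=5: -1.3341·-0.1067 − 3.8342·-3.6965 = +14.3156 (running +50.9402)
Area = |Σ|/2 = |50.9402|/2 = 25.4701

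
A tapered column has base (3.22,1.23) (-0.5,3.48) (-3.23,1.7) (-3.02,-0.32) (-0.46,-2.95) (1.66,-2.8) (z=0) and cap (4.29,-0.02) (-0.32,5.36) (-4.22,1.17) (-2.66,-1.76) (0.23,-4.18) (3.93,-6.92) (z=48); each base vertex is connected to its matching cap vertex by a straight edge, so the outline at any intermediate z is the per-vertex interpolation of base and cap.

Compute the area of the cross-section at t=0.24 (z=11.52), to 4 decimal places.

Cross-section at t=0.24: each vertex is (1-t)·p0[i] + t·p1[i].
  v1: (1-0.24)·(3.22,1.23) + 0.24·(4.29,-0.02) = (3.4768,0.9300)
  v2: (1-0.24)·(-0.5,3.48) + 0.24·(-0.32,5.36) = (-0.4568,3.9312)
  v3: (1-0.24)·(-3.23,1.7) + 0.24·(-4.22,1.17) = (-3.4676,1.5728)
  v4: (1-0.24)·(-3.02,-0.32) + 0.24·(-2.66,-1.76) = (-2.9336,-0.6656)
  v5: (1-0.24)·(-0.46,-2.95) + 0.24·(0.23,-4.18) = (-0.2944,-3.2452)
  v6: (1-0.24)·(1.66,-2.8) + 0.24·(3.93,-6.92) = (2.2048,-3.7888)
Shoelace sum Σ(x_i·y_{i+1} − x_{i+1}·y_i):
  i=1: 3.4768·3.9312 − -0.4568·0.9300 = +14.0928 (running +14.0928)
  i=2: -0.4568·1.5728 − -3.4676·3.9312 = +12.9134 (running +27.0062)
  i=3: -3.4676·-0.6656 − -2.9336·1.5728 = +6.9220 (running +33.9282)
  i=4: -2.9336·-3.2452 − -0.2944·-0.6656 = +9.3242 (running +43.2524)
  i=5: -0.2944·-3.7888 − 2.2048·-3.2452 = +8.2704 (running +51.5228)
  i=6: 2.2048·0.9300 − 3.4768·-3.7888 = +15.2234 (running +66.7462)
Area = |Σ|/2 = |66.7462|/2 = 33.3731

Area at t=0.24: 33.3731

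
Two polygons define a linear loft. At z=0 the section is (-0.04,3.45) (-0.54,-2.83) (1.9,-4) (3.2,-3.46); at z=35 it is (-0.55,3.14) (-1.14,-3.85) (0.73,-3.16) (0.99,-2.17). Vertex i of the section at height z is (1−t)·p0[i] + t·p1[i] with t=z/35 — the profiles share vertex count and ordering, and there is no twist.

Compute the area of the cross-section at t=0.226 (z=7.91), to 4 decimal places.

Area at t=0.226: 12.0407

Cross-section at t=0.226: each vertex is (1-t)·p0[i] + t·p1[i].
  v1: (1-0.226)·(-0.04,3.45) + 0.226·(-0.55,3.14) = (-0.1553,3.3799)
  v2: (1-0.226)·(-0.54,-2.83) + 0.226·(-1.14,-3.85) = (-0.6756,-3.0605)
  v3: (1-0.226)·(1.9,-4) + 0.226·(0.73,-3.16) = (1.6356,-3.8102)
  v4: (1-0.226)·(3.2,-3.46) + 0.226·(0.99,-2.17) = (2.7005,-3.1685)
Shoelace sum Σ(x_i·y_{i+1} − x_{i+1}·y_i):
  i=1: -0.1553·-3.0605 − -0.6756·3.3799 = +2.7587 (running +2.7587)
  i=2: -0.6756·-3.8102 − 1.6356·-3.0605 = +7.5799 (running +10.3385)
  i=3: 1.6356·-3.1685 − 2.7005·-3.8102 = +5.1072 (running +15.4458)
  i=4: 2.7005·3.3799 − -0.1553·-3.1685 = +8.6357 (running +24.0815)
Area = |Σ|/2 = |24.0815|/2 = 12.0407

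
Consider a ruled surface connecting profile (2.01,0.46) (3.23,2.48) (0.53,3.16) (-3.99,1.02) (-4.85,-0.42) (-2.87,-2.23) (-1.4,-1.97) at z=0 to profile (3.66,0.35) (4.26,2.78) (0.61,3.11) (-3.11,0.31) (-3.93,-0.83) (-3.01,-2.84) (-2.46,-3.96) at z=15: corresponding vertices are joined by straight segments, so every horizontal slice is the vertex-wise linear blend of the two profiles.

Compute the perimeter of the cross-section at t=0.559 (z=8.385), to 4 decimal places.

Perimeter at t=0.559: 21.4719

Cross-section at t=0.559: each vertex is (1-t)·p0[i] + t·p1[i].
  v1: (1-0.559)·(2.01,0.46) + 0.559·(3.66,0.35) = (2.9324,0.3985)
  v2: (1-0.559)·(3.23,2.48) + 0.559·(4.26,2.78) = (3.8058,2.6477)
  v3: (1-0.559)·(0.53,3.16) + 0.559·(0.61,3.11) = (0.5747,3.1321)
  v4: (1-0.559)·(-3.99,1.02) + 0.559·(-3.11,0.31) = (-3.4981,0.6231)
  v5: (1-0.559)·(-4.85,-0.42) + 0.559·(-3.93,-0.83) = (-4.3357,-0.6492)
  v6: (1-0.559)·(-2.87,-2.23) + 0.559·(-3.01,-2.84) = (-2.9483,-2.5710)
  v7: (1-0.559)·(-1.4,-1.97) + 0.559·(-2.46,-3.96) = (-1.9925,-3.0824)
Perimeter = Σ |v_{i+1} − v_i|:
  edge 1→2: √(0.8734² + 2.2492²) = 2.4128 (running 2.4128)
  edge 2→3: √(-3.2310² + 0.4844²) = 3.2672 (running 5.6800)
  edge 3→4: √(-4.0728² + -2.5089²) = 4.7836 (running 10.4635)
  edge 4→5: √(-0.8376² + -1.2723²) = 1.5233 (running 11.9868)
  edge 5→6: √(1.3875² + -1.9218²) = 2.3703 (running 14.3571)
  edge 6→7: √(0.9557² + -0.5114²) = 1.0840 (running 15.4411)
  edge 7→1: √(4.9249² + 3.4809²) = 6.0309 (running 21.4719)
Perimeter = 21.4719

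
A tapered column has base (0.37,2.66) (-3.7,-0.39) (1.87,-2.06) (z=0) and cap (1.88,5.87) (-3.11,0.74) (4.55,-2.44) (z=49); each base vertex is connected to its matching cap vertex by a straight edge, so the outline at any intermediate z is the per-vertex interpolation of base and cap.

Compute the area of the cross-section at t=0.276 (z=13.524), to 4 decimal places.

Area at t=0.276: 15.6498

Cross-section at t=0.276: each vertex is (1-t)·p0[i] + t·p1[i].
  v1: (1-0.276)·(0.37,2.66) + 0.276·(1.88,5.87) = (0.7868,3.5460)
  v2: (1-0.276)·(-3.7,-0.39) + 0.276·(-3.11,0.74) = (-3.5372,-0.0781)
  v3: (1-0.276)·(1.87,-2.06) + 0.276·(4.55,-2.44) = (2.6097,-2.1649)
Shoelace sum Σ(x_i·y_{i+1} − x_{i+1}·y_i):
  i=1: 0.7868·-0.0781 − -3.5372·3.5460 = +12.4812 (running +12.4812)
  i=2: -3.5372·-2.1649 − 2.6097·-0.0781 = +7.8614 (running +20.3426)
  i=3: 2.6097·3.5460 − 0.7868·-2.1649 = +10.9571 (running +31.2996)
Area = |Σ|/2 = |31.2996|/2 = 15.6498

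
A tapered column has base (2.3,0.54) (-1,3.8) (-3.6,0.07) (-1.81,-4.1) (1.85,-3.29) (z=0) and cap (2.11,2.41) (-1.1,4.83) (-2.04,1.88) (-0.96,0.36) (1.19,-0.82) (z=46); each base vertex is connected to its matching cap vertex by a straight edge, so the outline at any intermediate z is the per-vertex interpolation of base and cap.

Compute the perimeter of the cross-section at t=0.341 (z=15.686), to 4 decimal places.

Perimeter at t=0.341: 18.8751

Cross-section at t=0.341: each vertex is (1-t)·p0[i] + t·p1[i].
  v1: (1-0.341)·(2.3,0.54) + 0.341·(2.11,2.41) = (2.2352,1.1777)
  v2: (1-0.341)·(-1,3.8) + 0.341·(-1.1,4.83) = (-1.0341,4.1512)
  v3: (1-0.341)·(-3.6,0.07) + 0.341·(-2.04,1.88) = (-3.0680,0.6872)
  v4: (1-0.341)·(-1.81,-4.1) + 0.341·(-0.96,0.36) = (-1.5202,-2.5791)
  v5: (1-0.341)·(1.85,-3.29) + 0.341·(1.19,-0.82) = (1.6249,-2.4477)
Perimeter = Σ |v_{i+1} − v_i|:
  edge 1→2: √(-3.2693² + 2.9736²) = 4.4193 (running 4.4193)
  edge 2→3: √(-2.0339² + -3.4640²) = 4.0170 (running 8.4363)
  edge 3→4: √(1.5479² + -3.2663²) = 3.6146 (running 12.0509)
  edge 4→5: √(3.1451² + 0.1314²) = 3.1478 (running 15.1987)
  edge 5→1: √(0.6103² + 3.6254²) = 3.6764 (running 18.8751)
Perimeter = 18.8751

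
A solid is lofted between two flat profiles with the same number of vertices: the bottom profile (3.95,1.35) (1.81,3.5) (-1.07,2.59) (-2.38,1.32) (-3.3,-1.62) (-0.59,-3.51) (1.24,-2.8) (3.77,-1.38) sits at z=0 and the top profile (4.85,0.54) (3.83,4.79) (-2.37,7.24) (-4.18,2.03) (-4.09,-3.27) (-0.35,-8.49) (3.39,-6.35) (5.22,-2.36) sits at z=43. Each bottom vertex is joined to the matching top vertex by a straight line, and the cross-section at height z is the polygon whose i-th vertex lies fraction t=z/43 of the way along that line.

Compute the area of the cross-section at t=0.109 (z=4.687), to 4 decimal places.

Area at t=0.109: 40.1549

Cross-section at t=0.109: each vertex is (1-t)·p0[i] + t·p1[i].
  v1: (1-0.109)·(3.95,1.35) + 0.109·(4.85,0.54) = (4.0481,1.2617)
  v2: (1-0.109)·(1.81,3.5) + 0.109·(3.83,4.79) = (2.0302,3.6406)
  v3: (1-0.109)·(-1.07,2.59) + 0.109·(-2.37,7.24) = (-1.2117,3.0968)
  v4: (1-0.109)·(-2.38,1.32) + 0.109·(-4.18,2.03) = (-2.5762,1.3974)
  v5: (1-0.109)·(-3.3,-1.62) + 0.109·(-4.09,-3.27) = (-3.3861,-1.7999)
  v6: (1-0.109)·(-0.59,-3.51) + 0.109·(-0.35,-8.49) = (-0.5638,-4.0528)
  v7: (1-0.109)·(1.24,-2.8) + 0.109·(3.39,-6.35) = (1.4744,-3.1869)
  v8: (1-0.109)·(3.77,-1.38) + 0.109·(5.22,-2.36) = (3.9280,-1.4868)
Shoelace sum Σ(x_i·y_{i+1} − x_{i+1}·y_i):
  i=1: 4.0481·3.6406 − 2.0302·1.2617 = +12.1761 (running +12.1761)
  i=2: 2.0302·3.0968 − -1.2117·3.6406 = +10.6985 (running +22.8745)
  i=3: -1.2117·1.3974 − -2.5762·3.0968 = +6.2849 (running +29.1594)
  i=4: -2.5762·-1.7999 − -3.3861·1.3974 = +9.3685 (running +38.5279)
  i=5: -3.3861·-4.0528 − -0.5638·-1.7999 = +12.7085 (running +51.2364)
  i=6: -0.5638·-3.1869 − 1.4744·-4.0528 = +7.7722 (running +59.0086)
  i=7: 1.4744·-1.4868 − 3.9280·-3.1869 = +10.3264 (running +69.3350)
  i=8: 3.9280·1.2617 − 4.0481·-1.4868 = +10.9749 (running +80.3099)
Area = |Σ|/2 = |80.3099|/2 = 40.1549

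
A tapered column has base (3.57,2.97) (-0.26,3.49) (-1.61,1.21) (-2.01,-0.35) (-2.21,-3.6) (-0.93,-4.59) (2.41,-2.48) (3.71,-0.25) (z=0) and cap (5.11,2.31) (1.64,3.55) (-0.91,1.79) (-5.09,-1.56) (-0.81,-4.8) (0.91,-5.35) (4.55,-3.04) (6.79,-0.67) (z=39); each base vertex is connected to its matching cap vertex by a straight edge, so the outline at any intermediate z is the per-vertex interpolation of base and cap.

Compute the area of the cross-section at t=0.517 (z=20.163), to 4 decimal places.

Area at t=0.517: 46.6745

Cross-section at t=0.517: each vertex is (1-t)·p0[i] + t·p1[i].
  v1: (1-0.517)·(3.57,2.97) + 0.517·(5.11,2.31) = (4.3662,2.6288)
  v2: (1-0.517)·(-0.26,3.49) + 0.517·(1.64,3.55) = (0.7223,3.5210)
  v3: (1-0.517)·(-1.61,1.21) + 0.517·(-0.91,1.79) = (-1.2481,1.5099)
  v4: (1-0.517)·(-2.01,-0.35) + 0.517·(-5.09,-1.56) = (-3.6024,-0.9756)
  v5: (1-0.517)·(-2.21,-3.6) + 0.517·(-0.81,-4.8) = (-1.4862,-4.2204)
  v6: (1-0.517)·(-0.93,-4.59) + 0.517·(0.91,-5.35) = (0.0213,-4.9829)
  v7: (1-0.517)·(2.41,-2.48) + 0.517·(4.55,-3.04) = (3.5164,-2.7695)
  v8: (1-0.517)·(3.71,-0.25) + 0.517·(6.79,-0.67) = (5.3024,-0.4671)
Shoelace sum Σ(x_i·y_{i+1} − x_{i+1}·y_i):
  i=1: 4.3662·3.5210 − 0.7223·2.6288 = +13.4746 (running +13.4746)
  i=2: 0.7223·1.5099 − -1.2481·3.5210 = +5.4852 (running +18.9598)
  i=3: -1.2481·-0.9756 − -3.6024·1.5099 = +6.6567 (running +25.6165)
  i=4: -3.6024·-4.2204 − -1.4862·-0.9756 = +13.7535 (running +39.3700)
  i=5: -1.4862·-4.9829 − 0.0213·-4.2204 = +7.4954 (running +46.8654)
  i=6: 0.0213·-2.7695 − 3.5164·-4.9829 = +17.4629 (running +64.3283)
  i=7: 3.5164·-0.4671 − 5.3024·-2.7695 = +13.0424 (running +77.3707)
  i=8: 5.3024·2.6288 − 4.3662·-0.4671 = +15.9784 (running +93.3490)
Area = |Σ|/2 = |93.3490|/2 = 46.6745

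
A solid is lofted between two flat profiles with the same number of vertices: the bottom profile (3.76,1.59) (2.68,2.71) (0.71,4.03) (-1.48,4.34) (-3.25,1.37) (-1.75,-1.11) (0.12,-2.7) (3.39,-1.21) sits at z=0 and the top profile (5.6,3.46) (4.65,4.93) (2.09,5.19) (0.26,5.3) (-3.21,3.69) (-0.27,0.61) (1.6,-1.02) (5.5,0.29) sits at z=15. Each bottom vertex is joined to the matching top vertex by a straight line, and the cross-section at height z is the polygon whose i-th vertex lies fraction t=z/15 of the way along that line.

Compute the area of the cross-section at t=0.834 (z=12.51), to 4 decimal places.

Cross-section at t=0.834: each vertex is (1-t)·p0[i] + t·p1[i].
  v1: (1-0.834)·(3.76,1.59) + 0.834·(5.6,3.46) = (5.2946,3.1496)
  v2: (1-0.834)·(2.68,2.71) + 0.834·(4.65,4.93) = (4.3230,4.5615)
  v3: (1-0.834)·(0.71,4.03) + 0.834·(2.09,5.19) = (1.8609,4.9974)
  v4: (1-0.834)·(-1.48,4.34) + 0.834·(0.26,5.3) = (-0.0288,5.1406)
  v5: (1-0.834)·(-3.25,1.37) + 0.834·(-3.21,3.69) = (-3.2166,3.3049)
  v6: (1-0.834)·(-1.75,-1.11) + 0.834·(-0.27,0.61) = (-0.5157,0.3245)
  v7: (1-0.834)·(0.12,-2.7) + 0.834·(1.6,-1.02) = (1.3543,-1.2989)
  v8: (1-0.834)·(3.39,-1.21) + 0.834·(5.5,0.29) = (5.1497,0.0410)
Shoelace sum Σ(x_i·y_{i+1} − x_{i+1}·y_i):
  i=1: 5.2946·4.5615 − 4.3230·3.1496 = +10.5355 (running +10.5355)
  i=2: 4.3230·4.9974 − 1.8609·4.5615 = +13.1153 (running +23.6507)
  i=3: 1.8609·5.1406 − -0.0288·4.9974 = +9.7104 (running +33.3612)
  i=4: -0.0288·3.3049 − -3.2166·5.1406 = +16.4403 (running +49.8015)
  i=5: -3.2166·0.3245 − -0.5157·3.3049 = +0.6605 (running +50.4620)
  i=6: -0.5157·-1.2989 − 1.3543·0.3245 = +0.2304 (running +50.6923)
  i=7: 1.3543·0.0410 − 5.1497·-1.2989 = +6.7444 (running +57.4368)
  i=8: 5.1497·3.1496 − 5.2946·0.0410 = +16.0024 (running +73.4392)
Area = |Σ|/2 = |73.4392|/2 = 36.7196

Area at t=0.834: 36.7196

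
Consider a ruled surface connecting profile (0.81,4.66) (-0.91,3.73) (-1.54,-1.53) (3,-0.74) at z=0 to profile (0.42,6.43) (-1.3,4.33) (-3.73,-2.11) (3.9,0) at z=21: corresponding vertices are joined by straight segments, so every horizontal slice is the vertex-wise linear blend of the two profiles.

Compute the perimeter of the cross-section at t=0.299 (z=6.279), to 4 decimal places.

Perimeter at t=0.299: 19.7301

Cross-section at t=0.299: each vertex is (1-t)·p0[i] + t·p1[i].
  v1: (1-0.299)·(0.81,4.66) + 0.299·(0.42,6.43) = (0.6934,5.1892)
  v2: (1-0.299)·(-0.91,3.73) + 0.299·(-1.3,4.33) = (-1.0266,3.9094)
  v3: (1-0.299)·(-1.54,-1.53) + 0.299·(-3.73,-2.11) = (-2.1948,-1.7034)
  v4: (1-0.299)·(3,-0.74) + 0.299·(3.9,0) = (3.2691,-0.5187)
Perimeter = Σ |v_{i+1} − v_i|:
  edge 1→2: √(-1.7200² + -1.2798²) = 2.1439 (running 2.1439)
  edge 2→3: √(-1.1682² + -5.6128²) = 5.7331 (running 7.8770)
  edge 3→4: √(5.4639² + 1.1847²) = 5.5909 (running 13.4679)
  edge 4→1: √(-2.5757² + 5.7080²) = 6.2622 (running 19.7301)
Perimeter = 19.7301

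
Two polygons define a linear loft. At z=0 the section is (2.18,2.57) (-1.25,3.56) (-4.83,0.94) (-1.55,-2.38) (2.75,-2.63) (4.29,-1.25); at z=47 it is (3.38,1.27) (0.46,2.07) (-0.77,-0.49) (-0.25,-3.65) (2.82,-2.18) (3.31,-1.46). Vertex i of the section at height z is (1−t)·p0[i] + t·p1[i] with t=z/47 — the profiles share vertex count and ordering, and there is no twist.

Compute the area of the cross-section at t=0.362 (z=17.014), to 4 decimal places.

Cross-section at t=0.362: each vertex is (1-t)·p0[i] + t·p1[i].
  v1: (1-0.362)·(2.18,2.57) + 0.362·(3.38,1.27) = (2.6144,2.0994)
  v2: (1-0.362)·(-1.25,3.56) + 0.362·(0.46,2.07) = (-0.6310,3.0206)
  v3: (1-0.362)·(-4.83,0.94) + 0.362·(-0.77,-0.49) = (-3.3603,0.4223)
  v4: (1-0.362)·(-1.55,-2.38) + 0.362·(-0.25,-3.65) = (-1.0794,-2.8397)
  v5: (1-0.362)·(2.75,-2.63) + 0.362·(2.82,-2.18) = (2.7753,-2.4671)
  v6: (1-0.362)·(4.29,-1.25) + 0.362·(3.31,-1.46) = (3.9352,-1.3260)
Shoelace sum Σ(x_i·y_{i+1} − x_{i+1}·y_i):
  i=1: 2.6144·3.0206 − -0.6310·2.0994 = +9.2218 (running +9.2218)
  i=2: -0.6310·0.4223 − -3.3603·3.0206 = +9.8836 (running +19.1054)
  i=3: -3.3603·-2.8397 − -1.0794·0.4223 = +9.9982 (running +29.1036)
  i=4: -1.0794·-2.4671 − 2.7753·-2.8397 = +10.5442 (running +39.6479)
  i=5: 2.7753·-1.3260 − 3.9352·-2.4671 = +6.0285 (running +45.6763)
  i=6: 3.9352·2.0994 − 2.6144·-1.3260 = +11.7284 (running +57.4047)
Area = |Σ|/2 = |57.4047|/2 = 28.7024

Area at t=0.362: 28.7024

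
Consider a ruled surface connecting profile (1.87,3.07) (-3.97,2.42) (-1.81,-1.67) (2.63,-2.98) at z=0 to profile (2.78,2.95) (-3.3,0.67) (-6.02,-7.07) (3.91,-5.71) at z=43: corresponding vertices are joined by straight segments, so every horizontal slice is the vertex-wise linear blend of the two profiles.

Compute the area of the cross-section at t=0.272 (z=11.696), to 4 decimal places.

Area at t=0.272: 35.2659

Cross-section at t=0.272: each vertex is (1-t)·p0[i] + t·p1[i].
  v1: (1-0.272)·(1.87,3.07) + 0.272·(2.78,2.95) = (2.1175,3.0374)
  v2: (1-0.272)·(-3.97,2.42) + 0.272·(-3.3,0.67) = (-3.7878,1.9440)
  v3: (1-0.272)·(-1.81,-1.67) + 0.272·(-6.02,-7.07) = (-2.9551,-3.1388)
  v4: (1-0.272)·(2.63,-2.98) + 0.272·(3.91,-5.71) = (2.9782,-3.7226)
Shoelace sum Σ(x_i·y_{i+1} − x_{i+1}·y_i):
  i=1: 2.1175·1.9440 − -3.7878·3.0374 = +15.6212 (running +15.6212)
  i=2: -3.7878·-3.1388 − -2.9551·1.9440 = +17.6338 (running +33.2550)
  i=3: -2.9551·-3.7226 − 2.9782·-3.1388 = +20.3485 (running +53.6035)
  i=4: 2.9782·3.0374 − 2.1175·-3.7226 = +16.9283 (running +70.5318)
Area = |Σ|/2 = |70.5318|/2 = 35.2659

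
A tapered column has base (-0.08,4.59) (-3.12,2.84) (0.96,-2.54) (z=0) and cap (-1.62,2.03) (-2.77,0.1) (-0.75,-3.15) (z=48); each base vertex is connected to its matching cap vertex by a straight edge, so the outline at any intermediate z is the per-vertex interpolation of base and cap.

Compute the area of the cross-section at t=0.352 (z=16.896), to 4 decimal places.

Area at t=0.352: 8.5396

Cross-section at t=0.352: each vertex is (1-t)·p0[i] + t·p1[i].
  v1: (1-0.352)·(-0.08,4.59) + 0.352·(-1.62,2.03) = (-0.6221,3.6889)
  v2: (1-0.352)·(-3.12,2.84) + 0.352·(-2.77,0.1) = (-2.9968,1.8755)
  v3: (1-0.352)·(0.96,-2.54) + 0.352·(-0.75,-3.15) = (0.3581,-2.7547)
Shoelace sum Σ(x_i·y_{i+1} − x_{i+1}·y_i):
  i=1: -0.6221·1.8755 − -2.9968·3.6889 = +9.8881 (running +9.8881)
  i=2: -2.9968·-2.7547 − 0.3581·1.8755 = +7.5838 (running +17.4719)
  i=3: 0.3581·3.6889 − -0.6221·-2.7547 = -0.3927 (running +17.0791)
Area = |Σ|/2 = |17.0791|/2 = 8.5396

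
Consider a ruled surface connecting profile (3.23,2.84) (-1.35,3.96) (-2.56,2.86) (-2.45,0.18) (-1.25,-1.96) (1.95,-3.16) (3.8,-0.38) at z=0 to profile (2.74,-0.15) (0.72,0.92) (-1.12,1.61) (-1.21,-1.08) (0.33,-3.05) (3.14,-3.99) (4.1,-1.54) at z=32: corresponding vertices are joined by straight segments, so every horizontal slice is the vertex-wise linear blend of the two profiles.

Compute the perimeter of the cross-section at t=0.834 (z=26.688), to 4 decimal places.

Cross-section at t=0.834: each vertex is (1-t)·p0[i] + t·p1[i].
  v1: (1-0.834)·(3.23,2.84) + 0.834·(2.74,-0.15) = (2.8213,0.3463)
  v2: (1-0.834)·(-1.35,3.96) + 0.834·(0.72,0.92) = (0.3764,1.4246)
  v3: (1-0.834)·(-2.56,2.86) + 0.834·(-1.12,1.61) = (-1.3590,1.8175)
  v4: (1-0.834)·(-2.45,0.18) + 0.834·(-1.21,-1.08) = (-1.4158,-0.8708)
  v5: (1-0.834)·(-1.25,-1.96) + 0.834·(0.33,-3.05) = (0.0677,-2.8691)
  v6: (1-0.834)·(1.95,-3.16) + 0.834·(3.14,-3.99) = (2.9425,-3.8522)
  v7: (1-0.834)·(3.8,-0.38) + 0.834·(4.1,-1.54) = (4.0502,-1.3474)
Perimeter = Σ |v_{i+1} − v_i|:
  edge 1→2: √(-2.4450² + 1.0783²) = 2.6722 (running 2.6722)
  edge 2→3: √(-1.7354² + 0.3929²) = 1.7793 (running 4.4515)
  edge 3→4: √(-0.0568² + -2.6883²) = 2.6889 (running 7.1405)
  edge 4→5: √(1.4836² + -1.9982²) = 2.4887 (running 9.6292)
  edge 5→6: √(2.8747² + -0.9832²) = 3.0382 (running 12.6674)
  edge 6→7: √(1.1077² + 2.5048²) = 2.7388 (running 15.4062)
  edge 7→1: √(-1.2289² + 1.6938²) = 2.0926 (running 17.4988)
Perimeter = 17.4988

Perimeter at t=0.834: 17.4988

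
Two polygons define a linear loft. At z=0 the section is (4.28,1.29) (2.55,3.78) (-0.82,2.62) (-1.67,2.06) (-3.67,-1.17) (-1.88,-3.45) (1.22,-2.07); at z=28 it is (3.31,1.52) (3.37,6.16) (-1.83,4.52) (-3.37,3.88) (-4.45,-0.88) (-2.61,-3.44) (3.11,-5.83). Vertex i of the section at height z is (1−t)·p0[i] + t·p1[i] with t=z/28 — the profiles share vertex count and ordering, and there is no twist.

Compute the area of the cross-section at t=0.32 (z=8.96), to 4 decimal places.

Area at t=0.32: 42.6273

Cross-section at t=0.32: each vertex is (1-t)·p0[i] + t·p1[i].
  v1: (1-0.32)·(4.28,1.29) + 0.32·(3.31,1.52) = (3.9696,1.3636)
  v2: (1-0.32)·(2.55,3.78) + 0.32·(3.37,6.16) = (2.8124,4.5416)
  v3: (1-0.32)·(-0.82,2.62) + 0.32·(-1.83,4.52) = (-1.1432,3.2280)
  v4: (1-0.32)·(-1.67,2.06) + 0.32·(-3.37,3.88) = (-2.2140,2.6424)
  v5: (1-0.32)·(-3.67,-1.17) + 0.32·(-4.45,-0.88) = (-3.9196,-1.0772)
  v6: (1-0.32)·(-1.88,-3.45) + 0.32·(-2.61,-3.44) = (-2.1136,-3.4468)
  v7: (1-0.32)·(1.22,-2.07) + 0.32·(3.11,-5.83) = (1.8248,-3.2732)
Shoelace sum Σ(x_i·y_{i+1} − x_{i+1}·y_i):
  i=1: 3.9696·4.5416 − 2.8124·1.3636 = +14.1933 (running +14.1933)
  i=2: 2.8124·3.2280 − -1.1432·4.5416 = +14.2704 (running +28.4637)
  i=3: -1.1432·2.6424 − -2.2140·3.2280 = +4.1260 (running +32.5897)
  i=4: -2.2140·-1.0772 − -3.9196·2.6424 = +12.7421 (running +45.3318)
  i=5: -3.9196·-3.4468 − -2.1136·-1.0772 = +11.2333 (running +56.5651)
  i=6: -2.1136·-3.2732 − 1.8248·-3.4468 = +13.2080 (running +69.7731)
  i=7: 1.8248·1.3636 − 3.9696·-3.2732 = +15.4816 (running +85.2547)
Area = |Σ|/2 = |85.2547|/2 = 42.6273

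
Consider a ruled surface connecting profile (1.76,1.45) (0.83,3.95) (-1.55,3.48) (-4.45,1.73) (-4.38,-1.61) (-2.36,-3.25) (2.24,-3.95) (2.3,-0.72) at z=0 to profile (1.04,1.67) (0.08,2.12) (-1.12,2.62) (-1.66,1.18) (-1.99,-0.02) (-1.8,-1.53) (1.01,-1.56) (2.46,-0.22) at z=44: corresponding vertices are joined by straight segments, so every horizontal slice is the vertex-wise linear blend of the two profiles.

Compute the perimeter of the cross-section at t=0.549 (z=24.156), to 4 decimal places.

Cross-section at t=0.549: each vertex is (1-t)·p0[i] + t·p1[i].
  v1: (1-0.549)·(1.76,1.45) + 0.549·(1.04,1.67) = (1.3647,1.5708)
  v2: (1-0.549)·(0.83,3.95) + 0.549·(0.08,2.12) = (0.4182,2.9453)
  v3: (1-0.549)·(-1.55,3.48) + 0.549·(-1.12,2.62) = (-1.3139,3.0079)
  v4: (1-0.549)·(-4.45,1.73) + 0.549·(-1.66,1.18) = (-2.9183,1.4280)
  v5: (1-0.549)·(-4.38,-1.61) + 0.549·(-1.99,-0.02) = (-3.0679,-0.7371)
  v6: (1-0.549)·(-2.36,-3.25) + 0.549·(-1.8,-1.53) = (-2.0526,-2.3057)
  v7: (1-0.549)·(2.24,-3.95) + 0.549·(1.01,-1.56) = (1.5647,-2.6379)
  v8: (1-0.549)·(2.3,-0.72) + 0.549·(2.46,-0.22) = (2.3878,-0.4455)
Perimeter = Σ |v_{i+1} − v_i|:
  edge 1→2: √(-0.9465² + 1.3746²) = 1.6689 (running 1.6689)
  edge 2→3: √(-1.7322² + 0.0625²) = 1.7333 (running 3.4022)
  edge 3→4: √(-1.6044² + -1.5798²) = 2.2516 (running 5.6538)
  edge 4→5: √(-0.1496² + -2.1651²) = 2.1703 (running 7.8241)
  edge 5→6: √(1.0153² + -1.5686²) = 1.8686 (running 9.6927)
  edge 6→7: √(3.6173² + -0.3322²) = 3.6325 (running 13.3252)
  edge 7→8: √(0.8231² + 2.1924²) = 2.3418 (running 15.6670)
  edge 8→1: √(-1.0231² + 2.0163²) = 2.2610 (running 17.9280)
Perimeter = 17.9280

Perimeter at t=0.549: 17.9280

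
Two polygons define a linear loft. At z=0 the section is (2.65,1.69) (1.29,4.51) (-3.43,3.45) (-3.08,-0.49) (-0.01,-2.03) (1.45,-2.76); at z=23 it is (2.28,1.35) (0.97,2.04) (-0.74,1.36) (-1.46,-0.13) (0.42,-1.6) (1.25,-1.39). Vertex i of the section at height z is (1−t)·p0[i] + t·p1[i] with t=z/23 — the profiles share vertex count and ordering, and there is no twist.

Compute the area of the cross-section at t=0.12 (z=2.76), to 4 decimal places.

Cross-section at t=0.12: each vertex is (1-t)·p0[i] + t·p1[i].
  v1: (1-0.12)·(2.65,1.69) + 0.12·(2.28,1.35) = (2.6056,1.6492)
  v2: (1-0.12)·(1.29,4.51) + 0.12·(0.97,2.04) = (1.2516,4.2136)
  v3: (1-0.12)·(-3.43,3.45) + 0.12·(-0.74,1.36) = (-3.1072,3.1992)
  v4: (1-0.12)·(-3.08,-0.49) + 0.12·(-1.46,-0.13) = (-2.8856,-0.4468)
  v5: (1-0.12)·(-0.01,-2.03) + 0.12·(0.42,-1.6) = (0.0416,-1.9784)
  v6: (1-0.12)·(1.45,-2.76) + 0.12·(1.25,-1.39) = (1.4260,-2.5956)
Shoelace sum Σ(x_i·y_{i+1} − x_{i+1}·y_i):
  i=1: 2.6056·4.2136 − 1.2516·1.6492 = +8.9148 (running +8.9148)
  i=2: 1.2516·3.1992 − -3.1072·4.2136 = +17.0966 (running +26.0114)
  i=3: -3.1072·-0.4468 − -2.8856·3.1992 = +10.6199 (running +36.6313)
  i=4: -2.8856·-1.9784 − 0.0416·-0.4468 = +5.7275 (running +42.3588)
  i=5: 0.0416·-2.5956 − 1.4260·-1.9784 = +2.7132 (running +45.0720)
  i=6: 1.4260·1.6492 − 2.6056·-2.5956 = +9.1149 (running +54.1869)
Area = |Σ|/2 = |54.1869|/2 = 27.0934

Area at t=0.12: 27.0934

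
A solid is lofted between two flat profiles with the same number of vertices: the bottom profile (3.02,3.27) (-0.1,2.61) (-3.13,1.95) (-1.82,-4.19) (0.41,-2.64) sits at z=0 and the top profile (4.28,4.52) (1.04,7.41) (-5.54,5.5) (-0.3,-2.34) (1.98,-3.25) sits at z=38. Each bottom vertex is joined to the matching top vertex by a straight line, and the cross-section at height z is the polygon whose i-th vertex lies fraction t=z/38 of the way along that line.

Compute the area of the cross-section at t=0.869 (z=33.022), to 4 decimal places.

Cross-section at t=0.869: each vertex is (1-t)·p0[i] + t·p1[i].
  v1: (1-0.869)·(3.02,3.27) + 0.869·(4.28,4.52) = (4.1149,4.3562)
  v2: (1-0.869)·(-0.1,2.61) + 0.869·(1.04,7.41) = (0.8907,6.7812)
  v3: (1-0.869)·(-3.13,1.95) + 0.869·(-5.54,5.5) = (-5.2243,5.0349)
  v4: (1-0.869)·(-1.82,-4.19) + 0.869·(-0.3,-2.34) = (-0.4991,-2.5823)
  v5: (1-0.869)·(0.41,-2.64) + 0.869·(1.98,-3.25) = (1.7743,-3.1701)
Shoelace sum Σ(x_i·y_{i+1} − x_{i+1}·y_i):
  i=1: 4.1149·6.7812 − 0.8907·4.3562 = +24.0243 (running +24.0243)
  i=2: 0.8907·5.0349 − -5.2243·6.7812 = +39.9114 (running +63.9357)
  i=3: -5.2243·-2.5823 − -0.4991·5.0349 = +16.0040 (running +79.9397)
  i=4: -0.4991·-3.1701 − 1.7743·-2.5823 = +6.1642 (running +86.1039)
  i=5: 1.7743·4.3562 − 4.1149·-3.1701 = +20.7742 (running +106.8780)
Area = |Σ|/2 = |106.8780|/2 = 53.4390

Area at t=0.869: 53.4390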